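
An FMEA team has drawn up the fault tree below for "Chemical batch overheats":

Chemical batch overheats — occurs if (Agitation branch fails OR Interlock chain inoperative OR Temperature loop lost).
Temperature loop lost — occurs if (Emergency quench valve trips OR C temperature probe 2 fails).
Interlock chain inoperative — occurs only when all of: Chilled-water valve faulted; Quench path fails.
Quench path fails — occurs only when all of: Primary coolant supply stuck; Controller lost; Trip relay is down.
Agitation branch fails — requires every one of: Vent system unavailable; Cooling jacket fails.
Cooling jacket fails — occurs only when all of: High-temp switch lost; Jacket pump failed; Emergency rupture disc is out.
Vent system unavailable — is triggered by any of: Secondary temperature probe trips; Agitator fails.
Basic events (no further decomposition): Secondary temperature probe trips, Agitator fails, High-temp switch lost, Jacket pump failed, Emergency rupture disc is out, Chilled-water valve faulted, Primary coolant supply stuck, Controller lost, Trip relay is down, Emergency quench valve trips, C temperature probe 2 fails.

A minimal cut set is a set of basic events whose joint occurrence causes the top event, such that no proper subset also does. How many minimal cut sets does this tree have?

5

Vent system unavailable [OR]: union of children's cut sets → 2 cut set(s).
Cooling jacket fails [AND]: one cut set from each child combined → 1 × 1 × 1 = 1 cut set(s).
Agitation branch fails [AND]: one cut set from each child combined → 2 × 1 = 2 cut set(s).
Quench path fails [AND]: one cut set from each child combined → 1 × 1 × 1 = 1 cut set(s).
Interlock chain inoperative [AND]: one cut set from each child combined → 1 × 1 = 1 cut set(s).
Temperature loop lost [OR]: union of children's cut sets → 2 cut set(s).
Chemical batch overheats [OR]: union of children's cut sets → 5 cut set(s).
Minimal cut sets: {Emergency rupture disc is out, High-temp switch lost, Jacket pump failed, Secondary temperature probe trips}; {Agitator fails, Emergency rupture disc is out, High-temp switch lost, Jacket pump failed}; {Chilled-water valve faulted, Controller lost, Primary coolant supply stuck, Trip relay is down}; {Emergency quench valve trips}; {C temperature probe 2 fails}.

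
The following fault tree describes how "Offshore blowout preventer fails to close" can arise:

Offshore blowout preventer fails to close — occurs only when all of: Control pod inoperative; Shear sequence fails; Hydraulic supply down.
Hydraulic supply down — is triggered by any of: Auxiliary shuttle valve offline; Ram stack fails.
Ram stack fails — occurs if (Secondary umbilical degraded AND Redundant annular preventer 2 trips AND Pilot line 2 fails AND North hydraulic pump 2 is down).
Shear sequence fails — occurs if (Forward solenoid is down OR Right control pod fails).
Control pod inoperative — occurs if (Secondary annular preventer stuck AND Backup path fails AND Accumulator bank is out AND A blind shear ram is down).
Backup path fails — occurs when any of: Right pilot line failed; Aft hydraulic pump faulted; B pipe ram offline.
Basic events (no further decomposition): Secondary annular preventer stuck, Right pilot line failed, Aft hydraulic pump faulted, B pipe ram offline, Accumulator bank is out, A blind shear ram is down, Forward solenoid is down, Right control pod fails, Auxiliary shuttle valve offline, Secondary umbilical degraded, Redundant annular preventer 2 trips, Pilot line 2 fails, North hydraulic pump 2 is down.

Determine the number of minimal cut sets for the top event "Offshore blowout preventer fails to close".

Backup path fails [OR]: union of children's cut sets → 3 cut set(s).
Control pod inoperative [AND]: one cut set from each child combined → 1 × 3 × 1 × 1 = 3 cut set(s).
Shear sequence fails [OR]: union of children's cut sets → 2 cut set(s).
Ram stack fails [AND]: one cut set from each child combined → 1 × 1 × 1 × 1 = 1 cut set(s).
Hydraulic supply down [OR]: union of children's cut sets → 2 cut set(s).
Offshore blowout preventer fails to close [AND]: one cut set from each child combined → 3 × 2 × 2 = 12 cut set(s).

12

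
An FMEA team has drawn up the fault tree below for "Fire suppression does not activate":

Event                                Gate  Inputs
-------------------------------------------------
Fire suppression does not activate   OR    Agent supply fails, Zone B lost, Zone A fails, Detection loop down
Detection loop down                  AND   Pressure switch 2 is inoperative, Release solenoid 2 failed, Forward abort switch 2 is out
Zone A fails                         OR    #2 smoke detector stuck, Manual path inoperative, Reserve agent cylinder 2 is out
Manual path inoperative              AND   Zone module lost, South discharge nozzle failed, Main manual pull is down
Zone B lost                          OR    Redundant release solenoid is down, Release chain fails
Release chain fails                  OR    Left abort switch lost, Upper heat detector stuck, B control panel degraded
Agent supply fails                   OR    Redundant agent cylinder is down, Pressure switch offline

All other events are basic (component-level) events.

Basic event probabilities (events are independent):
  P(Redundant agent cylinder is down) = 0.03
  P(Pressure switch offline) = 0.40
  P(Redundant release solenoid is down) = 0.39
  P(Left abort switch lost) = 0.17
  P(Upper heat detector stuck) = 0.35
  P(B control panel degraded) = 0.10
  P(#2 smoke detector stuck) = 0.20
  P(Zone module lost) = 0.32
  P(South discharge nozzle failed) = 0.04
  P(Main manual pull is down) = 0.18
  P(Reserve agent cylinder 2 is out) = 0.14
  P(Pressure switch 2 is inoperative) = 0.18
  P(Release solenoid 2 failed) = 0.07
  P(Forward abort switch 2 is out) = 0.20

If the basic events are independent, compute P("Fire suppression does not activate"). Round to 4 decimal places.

P(Agent supply fails) [OR] = 1 − (1−0.03) × (1−0.40) = 0.418000
P(Release chain fails) [OR] = 1 − (1−0.17) × (1−0.35) × (1−0.10) = 0.514450
P(Zone B lost) [OR] = 1 − (1−0.39) × (1−0.514450) = 0.703815
P(Manual path inoperative) [AND] = 0.32 × 0.04 × 0.18 = 0.002304
P(Zone A fails) [OR] = 1 − (1−0.20) × (1−0.002304) × (1−0.14) = 0.313585
P(Detection loop down) [AND] = 0.18 × 0.07 × 0.20 = 0.002520
P(Fire suppression does not activate) [OR] = 1 − (1−0.418000) × (1−0.703815) × (1−0.313585) × (1−0.002520) = 0.881974
Rounded to 4 decimal places: P(Fire suppression does not activate) ≈ 0.8820.

0.8820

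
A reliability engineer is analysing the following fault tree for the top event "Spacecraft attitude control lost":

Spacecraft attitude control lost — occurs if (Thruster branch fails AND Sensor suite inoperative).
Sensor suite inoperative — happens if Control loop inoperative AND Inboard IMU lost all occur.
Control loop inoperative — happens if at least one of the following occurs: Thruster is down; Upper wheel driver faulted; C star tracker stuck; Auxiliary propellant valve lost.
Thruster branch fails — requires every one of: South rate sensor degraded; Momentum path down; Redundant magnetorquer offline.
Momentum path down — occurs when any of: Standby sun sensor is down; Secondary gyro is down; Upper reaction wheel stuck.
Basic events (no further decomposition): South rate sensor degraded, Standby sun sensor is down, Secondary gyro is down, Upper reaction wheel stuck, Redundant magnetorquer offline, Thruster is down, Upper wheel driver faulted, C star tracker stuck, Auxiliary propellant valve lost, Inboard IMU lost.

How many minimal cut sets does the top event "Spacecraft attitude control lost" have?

12

Momentum path down [OR]: union of children's cut sets → 3 cut set(s).
Thruster branch fails [AND]: one cut set from each child combined → 1 × 3 × 1 = 3 cut set(s).
Control loop inoperative [OR]: union of children's cut sets → 4 cut set(s).
Sensor suite inoperative [AND]: one cut set from each child combined → 4 × 1 = 4 cut set(s).
Spacecraft attitude control lost [AND]: one cut set from each child combined → 3 × 4 = 12 cut set(s).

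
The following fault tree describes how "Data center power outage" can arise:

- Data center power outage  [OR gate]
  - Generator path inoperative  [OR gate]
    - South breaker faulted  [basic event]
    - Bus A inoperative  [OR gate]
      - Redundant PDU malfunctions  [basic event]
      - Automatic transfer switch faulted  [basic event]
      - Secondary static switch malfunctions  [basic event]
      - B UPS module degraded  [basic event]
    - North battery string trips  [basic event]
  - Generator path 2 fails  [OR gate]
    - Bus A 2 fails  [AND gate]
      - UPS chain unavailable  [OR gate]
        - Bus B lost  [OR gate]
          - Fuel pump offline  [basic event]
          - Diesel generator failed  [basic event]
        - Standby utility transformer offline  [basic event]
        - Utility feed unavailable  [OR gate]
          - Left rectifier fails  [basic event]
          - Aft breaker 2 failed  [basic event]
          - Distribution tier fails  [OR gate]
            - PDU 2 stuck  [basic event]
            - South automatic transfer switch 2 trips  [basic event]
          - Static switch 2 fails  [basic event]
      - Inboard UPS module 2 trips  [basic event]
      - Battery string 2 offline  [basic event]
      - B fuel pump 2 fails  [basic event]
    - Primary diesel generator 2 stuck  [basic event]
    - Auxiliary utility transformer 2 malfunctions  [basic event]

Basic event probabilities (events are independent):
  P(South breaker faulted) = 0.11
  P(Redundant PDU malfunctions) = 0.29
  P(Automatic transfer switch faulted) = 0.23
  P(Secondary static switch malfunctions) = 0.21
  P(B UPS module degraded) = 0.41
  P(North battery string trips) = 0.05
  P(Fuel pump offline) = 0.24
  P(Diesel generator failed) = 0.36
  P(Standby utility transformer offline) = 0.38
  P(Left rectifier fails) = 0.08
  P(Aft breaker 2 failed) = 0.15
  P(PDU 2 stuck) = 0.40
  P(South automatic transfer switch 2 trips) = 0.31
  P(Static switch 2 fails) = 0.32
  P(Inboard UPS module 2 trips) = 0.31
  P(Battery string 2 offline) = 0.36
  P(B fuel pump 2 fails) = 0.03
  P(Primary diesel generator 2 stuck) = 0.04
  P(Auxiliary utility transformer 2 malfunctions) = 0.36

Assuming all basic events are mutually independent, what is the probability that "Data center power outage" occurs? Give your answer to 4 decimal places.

0.8680

P(Bus A inoperative) [OR] = 1 − (1−0.29) × (1−0.23) × (1−0.21) × (1−0.41) = 0.745183
P(Generator path inoperative) [OR] = 1 − (1−0.11) × (1−0.745183) × (1−0.05) = 0.784552
P(Bus B lost) [OR] = 1 − (1−0.24) × (1−0.36) = 0.513600
P(Distribution tier fails) [OR] = 1 − (1−0.40) × (1−0.31) = 0.586000
P(Utility feed unavailable) [OR] = 1 − (1−0.08) × (1−0.15) × (1−0.586000) × (1−0.32) = 0.779851
P(UPS chain unavailable) [OR] = 1 − (1−0.513600) × (1−0.38) × (1−0.779851) = 0.933610
P(Bus A 2 fails) [AND] = 0.933610 × 0.31 × 0.36 × 0.03 = 0.003126
P(Generator path 2 fails) [OR] = 1 − (1−0.003126) × (1−0.04) × (1−0.36) = 0.387521
P(Data center power outage) [OR] = 1 − (1−0.784552) × (1−0.387521) = 0.868043
Rounded to 4 decimal places: P(Data center power outage) ≈ 0.8680.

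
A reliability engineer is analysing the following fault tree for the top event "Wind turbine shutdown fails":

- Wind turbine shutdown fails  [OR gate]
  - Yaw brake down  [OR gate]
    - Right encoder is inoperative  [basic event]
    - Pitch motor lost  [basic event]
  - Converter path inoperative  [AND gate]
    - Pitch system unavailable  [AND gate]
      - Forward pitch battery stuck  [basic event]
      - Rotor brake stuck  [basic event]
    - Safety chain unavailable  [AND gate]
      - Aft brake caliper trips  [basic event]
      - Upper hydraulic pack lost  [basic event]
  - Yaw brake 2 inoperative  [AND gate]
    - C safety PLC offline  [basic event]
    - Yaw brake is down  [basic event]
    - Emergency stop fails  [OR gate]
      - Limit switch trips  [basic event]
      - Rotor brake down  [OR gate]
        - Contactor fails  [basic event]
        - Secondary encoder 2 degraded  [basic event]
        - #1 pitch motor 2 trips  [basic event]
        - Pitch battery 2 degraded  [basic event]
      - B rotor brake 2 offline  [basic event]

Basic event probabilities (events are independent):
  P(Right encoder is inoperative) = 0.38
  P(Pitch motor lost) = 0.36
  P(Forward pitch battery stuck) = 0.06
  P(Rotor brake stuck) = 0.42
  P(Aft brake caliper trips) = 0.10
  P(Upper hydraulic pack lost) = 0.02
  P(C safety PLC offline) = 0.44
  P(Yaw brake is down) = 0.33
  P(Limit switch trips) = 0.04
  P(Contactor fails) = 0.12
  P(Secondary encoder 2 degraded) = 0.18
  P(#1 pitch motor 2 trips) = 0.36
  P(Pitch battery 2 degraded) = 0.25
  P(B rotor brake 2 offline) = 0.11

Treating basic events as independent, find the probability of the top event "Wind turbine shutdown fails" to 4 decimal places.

0.6438

P(Yaw brake down) [OR] = 1 − (1−0.38) × (1−0.36) = 0.603200
P(Pitch system unavailable) [AND] = 0.06 × 0.42 = 0.025200
P(Safety chain unavailable) [AND] = 0.10 × 0.02 = 0.002000
P(Converter path inoperative) [AND] = 0.025200 × 0.002000 = 0.000050
P(Rotor brake down) [OR] = 1 − (1−0.12) × (1−0.18) × (1−0.36) × (1−0.25) = 0.653632
P(Emergency stop fails) [OR] = 1 − (1−0.04) × (1−0.653632) × (1−0.11) = 0.704063
P(Yaw brake 2 inoperative) [AND] = 0.44 × 0.33 × 0.704063 = 0.102230
P(Wind turbine shutdown fails) [OR] = 1 − (1−0.603200) × (1−0.000050) × (1−0.102230) = 0.643783
Rounded to 4 decimal places: P(Wind turbine shutdown fails) ≈ 0.6438.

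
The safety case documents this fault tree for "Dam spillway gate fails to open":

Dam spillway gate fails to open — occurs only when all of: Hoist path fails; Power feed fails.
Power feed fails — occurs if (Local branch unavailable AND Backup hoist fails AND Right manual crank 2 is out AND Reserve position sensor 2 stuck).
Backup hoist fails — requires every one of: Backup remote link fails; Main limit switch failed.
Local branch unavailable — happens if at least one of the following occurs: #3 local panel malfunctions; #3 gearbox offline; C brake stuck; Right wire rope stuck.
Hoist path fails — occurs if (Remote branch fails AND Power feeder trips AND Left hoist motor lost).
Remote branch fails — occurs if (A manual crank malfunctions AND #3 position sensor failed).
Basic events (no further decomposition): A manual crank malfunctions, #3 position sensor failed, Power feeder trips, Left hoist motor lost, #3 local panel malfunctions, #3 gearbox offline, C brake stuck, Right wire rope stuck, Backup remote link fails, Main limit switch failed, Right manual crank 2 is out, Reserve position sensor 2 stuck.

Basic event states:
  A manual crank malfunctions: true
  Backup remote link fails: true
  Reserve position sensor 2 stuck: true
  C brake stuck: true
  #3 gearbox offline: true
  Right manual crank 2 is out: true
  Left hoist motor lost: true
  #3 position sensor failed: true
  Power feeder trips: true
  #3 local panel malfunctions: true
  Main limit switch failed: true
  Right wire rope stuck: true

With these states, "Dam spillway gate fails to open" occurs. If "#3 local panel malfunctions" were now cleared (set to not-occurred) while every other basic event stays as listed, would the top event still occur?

Yes

Counterfactual: set "#3 local panel malfunctions" to not occurred.
Remote branch fails [AND]: A manual crank malfunctions=occurs, #3 position sensor failed=occurs → all inputs occur → occurs.
Hoist path fails [AND]: Remote branch fails=occurs, Power feeder trips=occurs, Left hoist motor lost=occurs → all inputs occur → occurs.
Local branch unavailable [OR]: #3 local panel malfunctions=not, #3 gearbox offline=occurs, C brake stuck=occurs, Right wire rope stuck=occurs → at least one input occurs → occurs.
Backup hoist fails [AND]: Backup remote link fails=occurs, Main limit switch failed=occurs → all inputs occur → occurs.
Power feed fails [AND]: Local branch unavailable=occurs, Backup hoist fails=occurs, Right manual crank 2 is out=occurs, Reserve position sensor 2 stuck=occurs → all inputs occur → occurs.
Dam spillway gate fails to open [AND]: Hoist path fails=occurs, Power feed fails=occurs → all inputs occur → occurs.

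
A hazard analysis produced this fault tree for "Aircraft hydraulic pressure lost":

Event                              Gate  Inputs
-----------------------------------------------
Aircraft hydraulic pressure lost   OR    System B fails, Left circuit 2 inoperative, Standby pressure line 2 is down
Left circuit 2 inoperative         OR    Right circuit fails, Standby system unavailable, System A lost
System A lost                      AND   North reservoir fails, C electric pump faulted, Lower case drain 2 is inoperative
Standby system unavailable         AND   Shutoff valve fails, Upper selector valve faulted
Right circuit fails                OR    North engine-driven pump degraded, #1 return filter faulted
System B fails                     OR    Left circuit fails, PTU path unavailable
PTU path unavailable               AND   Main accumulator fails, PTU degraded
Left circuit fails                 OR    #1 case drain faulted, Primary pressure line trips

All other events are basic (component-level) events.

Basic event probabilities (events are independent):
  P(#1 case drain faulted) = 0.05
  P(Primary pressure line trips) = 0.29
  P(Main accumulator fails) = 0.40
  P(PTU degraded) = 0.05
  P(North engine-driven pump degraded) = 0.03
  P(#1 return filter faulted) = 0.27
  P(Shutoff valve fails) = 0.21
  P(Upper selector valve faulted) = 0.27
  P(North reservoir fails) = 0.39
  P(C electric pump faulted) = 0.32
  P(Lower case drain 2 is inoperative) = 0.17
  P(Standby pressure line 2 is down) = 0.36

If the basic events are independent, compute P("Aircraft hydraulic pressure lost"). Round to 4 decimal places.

0.7234

P(Left circuit fails) [OR] = 1 − (1−0.05) × (1−0.29) = 0.325500
P(PTU path unavailable) [AND] = 0.40 × 0.05 = 0.020000
P(System B fails) [OR] = 1 − (1−0.325500) × (1−0.020000) = 0.338990
P(Right circuit fails) [OR] = 1 − (1−0.03) × (1−0.27) = 0.291900
P(Standby system unavailable) [AND] = 0.21 × 0.27 = 0.056700
P(System A lost) [AND] = 0.39 × 0.32 × 0.17 = 0.021216
P(Left circuit 2 inoperative) [OR] = 1 − (1−0.291900) × (1−0.056700) × (1−0.021216) = 0.346221
P(Aircraft hydraulic pressure lost) [OR] = 1 − (1−0.338990) × (1−0.346221) × (1−0.36) = 0.723421
Rounded to 4 decimal places: P(Aircraft hydraulic pressure lost) ≈ 0.7234.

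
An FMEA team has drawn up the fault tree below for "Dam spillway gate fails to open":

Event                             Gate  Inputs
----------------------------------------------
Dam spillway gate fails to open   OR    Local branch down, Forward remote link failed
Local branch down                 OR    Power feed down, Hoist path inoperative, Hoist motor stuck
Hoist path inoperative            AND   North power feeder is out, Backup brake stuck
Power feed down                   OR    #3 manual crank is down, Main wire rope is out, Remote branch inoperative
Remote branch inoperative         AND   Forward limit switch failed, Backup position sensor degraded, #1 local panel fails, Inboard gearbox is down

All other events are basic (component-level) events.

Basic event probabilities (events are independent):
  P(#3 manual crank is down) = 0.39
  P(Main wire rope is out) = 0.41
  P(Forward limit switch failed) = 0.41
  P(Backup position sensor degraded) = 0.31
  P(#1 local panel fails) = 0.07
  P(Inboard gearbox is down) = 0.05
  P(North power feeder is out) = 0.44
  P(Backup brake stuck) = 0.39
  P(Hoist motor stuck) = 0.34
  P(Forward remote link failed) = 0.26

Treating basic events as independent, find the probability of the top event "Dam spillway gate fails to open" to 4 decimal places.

0.8545

P(Remote branch inoperative) [AND] = 0.41 × 0.31 × 0.07 × 0.05 = 0.000445
P(Power feed down) [OR] = 1 − (1−0.39) × (1−0.41) × (1−0.000445) = 0.640260
P(Hoist path inoperative) [AND] = 0.44 × 0.39 = 0.171600
P(Local branch down) [OR] = 1 − (1−0.640260) × (1−0.171600) × (1−0.34) = 0.803314
P(Dam spillway gate fails to open) [OR] = 1 − (1−0.803314) × (1−0.26) = 0.854452
Rounded to 4 decimal places: P(Dam spillway gate fails to open) ≈ 0.8545.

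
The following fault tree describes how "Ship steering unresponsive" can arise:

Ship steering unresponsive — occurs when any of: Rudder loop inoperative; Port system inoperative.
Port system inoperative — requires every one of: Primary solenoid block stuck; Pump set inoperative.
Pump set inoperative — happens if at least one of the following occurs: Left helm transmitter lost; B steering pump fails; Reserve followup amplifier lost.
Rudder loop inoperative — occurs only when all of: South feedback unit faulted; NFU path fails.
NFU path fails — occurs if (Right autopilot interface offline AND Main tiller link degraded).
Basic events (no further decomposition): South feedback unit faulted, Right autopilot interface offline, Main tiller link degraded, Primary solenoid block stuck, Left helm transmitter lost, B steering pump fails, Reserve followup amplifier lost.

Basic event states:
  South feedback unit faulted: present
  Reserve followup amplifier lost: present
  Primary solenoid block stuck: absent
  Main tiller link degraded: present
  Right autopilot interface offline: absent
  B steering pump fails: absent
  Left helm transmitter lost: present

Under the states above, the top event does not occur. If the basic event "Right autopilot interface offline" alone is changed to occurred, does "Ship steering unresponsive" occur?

Yes

Counterfactual: set "Right autopilot interface offline" to occurred.
NFU path fails [AND]: Right autopilot interface offline=occurs, Main tiller link degraded=occurs → all inputs occur → occurs.
Rudder loop inoperative [AND]: South feedback unit faulted=occurs, NFU path fails=occurs → all inputs occur → occurs.
Pump set inoperative [OR]: Left helm transmitter lost=occurs, B steering pump fails=not, Reserve followup amplifier lost=occurs → at least one input occurs → occurs.
Port system inoperative [AND]: Primary solenoid block stuck=not, Pump set inoperative=occurs → not all inputs occur → does not occur.
Ship steering unresponsive [OR]: Rudder loop inoperative=occurs, Port system inoperative=not → at least one input occurs → occurs.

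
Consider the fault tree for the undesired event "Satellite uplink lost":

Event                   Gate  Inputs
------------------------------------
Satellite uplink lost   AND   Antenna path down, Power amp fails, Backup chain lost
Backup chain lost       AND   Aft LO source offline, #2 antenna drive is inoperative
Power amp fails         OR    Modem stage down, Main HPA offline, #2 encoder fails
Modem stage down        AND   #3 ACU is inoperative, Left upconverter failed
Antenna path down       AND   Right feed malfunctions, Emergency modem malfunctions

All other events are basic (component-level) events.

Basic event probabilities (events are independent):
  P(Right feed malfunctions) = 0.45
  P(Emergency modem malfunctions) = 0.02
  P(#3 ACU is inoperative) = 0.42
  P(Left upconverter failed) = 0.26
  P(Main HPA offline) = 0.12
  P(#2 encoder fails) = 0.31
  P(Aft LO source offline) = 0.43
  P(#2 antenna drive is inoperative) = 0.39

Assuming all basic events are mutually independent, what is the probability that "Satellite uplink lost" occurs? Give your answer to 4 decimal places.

P(Antenna path down) [AND] = 0.45 × 0.02 = 0.009000
P(Modem stage down) [AND] = 0.42 × 0.26 = 0.109200
P(Power amp fails) [OR] = 1 − (1−0.109200) × (1−0.12) × (1−0.31) = 0.459106
P(Backup chain lost) [AND] = 0.43 × 0.39 = 0.167700
P(Satellite uplink lost) [AND] = 0.009000 × 0.459106 × 0.167700 = 0.000693
Rounded to 4 decimal places: P(Satellite uplink lost) ≈ 0.0007.

0.0007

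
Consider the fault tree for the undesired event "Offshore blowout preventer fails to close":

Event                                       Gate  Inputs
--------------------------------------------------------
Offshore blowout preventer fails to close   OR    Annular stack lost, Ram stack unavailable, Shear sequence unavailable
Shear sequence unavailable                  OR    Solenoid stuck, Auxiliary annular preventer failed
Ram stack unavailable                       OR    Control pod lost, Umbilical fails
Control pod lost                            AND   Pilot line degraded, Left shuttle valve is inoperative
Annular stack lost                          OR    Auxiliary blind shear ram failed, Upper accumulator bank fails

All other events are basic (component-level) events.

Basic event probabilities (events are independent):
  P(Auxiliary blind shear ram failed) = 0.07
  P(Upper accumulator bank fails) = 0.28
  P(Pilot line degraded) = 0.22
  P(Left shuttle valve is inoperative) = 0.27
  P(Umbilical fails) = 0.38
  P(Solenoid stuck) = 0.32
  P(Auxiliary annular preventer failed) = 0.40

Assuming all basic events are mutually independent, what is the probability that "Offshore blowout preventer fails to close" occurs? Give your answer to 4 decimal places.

P(Annular stack lost) [OR] = 1 − (1−0.07) × (1−0.28) = 0.330400
P(Control pod lost) [AND] = 0.22 × 0.27 = 0.059400
P(Ram stack unavailable) [OR] = 1 − (1−0.059400) × (1−0.38) = 0.416828
P(Shear sequence unavailable) [OR] = 1 − (1−0.32) × (1−0.40) = 0.592000
P(Offshore blowout preventer fails to close) [OR] = 1 − (1−0.330400) × (1−0.416828) × (1−0.592000) = 0.840679
Rounded to 4 decimal places: P(Offshore blowout preventer fails to close) ≈ 0.8407.

0.8407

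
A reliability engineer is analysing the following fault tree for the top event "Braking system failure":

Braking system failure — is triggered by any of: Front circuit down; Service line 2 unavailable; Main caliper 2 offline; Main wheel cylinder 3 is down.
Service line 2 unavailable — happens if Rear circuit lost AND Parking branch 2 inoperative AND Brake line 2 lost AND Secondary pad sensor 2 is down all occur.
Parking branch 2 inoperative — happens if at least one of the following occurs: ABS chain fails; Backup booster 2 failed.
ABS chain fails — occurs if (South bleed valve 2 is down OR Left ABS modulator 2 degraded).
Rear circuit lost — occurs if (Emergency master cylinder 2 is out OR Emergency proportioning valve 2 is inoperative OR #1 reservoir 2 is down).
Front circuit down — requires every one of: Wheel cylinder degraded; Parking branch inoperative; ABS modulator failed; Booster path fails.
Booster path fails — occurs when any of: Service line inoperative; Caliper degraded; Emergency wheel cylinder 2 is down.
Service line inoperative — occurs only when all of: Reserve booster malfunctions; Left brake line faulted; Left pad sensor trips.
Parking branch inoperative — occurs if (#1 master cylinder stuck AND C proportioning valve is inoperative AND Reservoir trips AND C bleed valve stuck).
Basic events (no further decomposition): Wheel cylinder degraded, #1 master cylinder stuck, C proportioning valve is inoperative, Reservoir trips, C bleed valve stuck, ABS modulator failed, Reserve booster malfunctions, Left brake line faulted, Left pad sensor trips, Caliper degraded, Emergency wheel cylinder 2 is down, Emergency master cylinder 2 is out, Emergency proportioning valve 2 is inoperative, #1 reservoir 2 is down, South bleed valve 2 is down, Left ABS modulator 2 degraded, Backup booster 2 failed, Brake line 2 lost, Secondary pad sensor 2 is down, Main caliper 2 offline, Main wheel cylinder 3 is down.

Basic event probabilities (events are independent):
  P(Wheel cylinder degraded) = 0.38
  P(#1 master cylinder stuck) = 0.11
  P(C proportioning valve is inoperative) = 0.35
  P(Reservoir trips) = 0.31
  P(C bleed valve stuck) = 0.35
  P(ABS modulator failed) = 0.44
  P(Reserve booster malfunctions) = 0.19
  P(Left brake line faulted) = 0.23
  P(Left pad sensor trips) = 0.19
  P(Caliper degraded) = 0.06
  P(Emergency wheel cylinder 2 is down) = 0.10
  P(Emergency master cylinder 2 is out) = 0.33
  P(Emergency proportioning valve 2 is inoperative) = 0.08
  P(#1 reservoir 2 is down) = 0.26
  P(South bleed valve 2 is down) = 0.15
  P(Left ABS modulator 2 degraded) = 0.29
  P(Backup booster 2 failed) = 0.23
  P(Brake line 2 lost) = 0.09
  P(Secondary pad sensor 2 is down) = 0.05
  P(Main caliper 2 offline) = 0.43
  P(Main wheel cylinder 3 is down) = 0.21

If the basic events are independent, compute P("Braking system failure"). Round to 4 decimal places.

0.5503

P(Parking branch inoperative) [AND] = 0.11 × 0.35 × 0.31 × 0.35 = 0.004177
P(Service line inoperative) [AND] = 0.19 × 0.23 × 0.19 = 0.008303
P(Booster path fails) [OR] = 1 − (1−0.008303) × (1−0.06) × (1−0.10) = 0.161024
P(Front circuit down) [AND] = 0.38 × 0.004177 × 0.44 × 0.161024 = 0.000112
P(Rear circuit lost) [OR] = 1 − (1−0.33) × (1−0.08) × (1−0.26) = 0.543864
P(ABS chain fails) [OR] = 1 − (1−0.15) × (1−0.29) = 0.396500
P(Parking branch 2 inoperative) [OR] = 1 − (1−0.396500) × (1−0.23) = 0.535305
P(Service line 2 unavailable) [AND] = 0.543864 × 0.535305 × 0.09 × 0.05 = 0.001310
P(Braking system failure) [OR] = 1 − (1−0.000112) × (1−0.001310) × (1−0.43) × (1−0.21) = 0.550340
Rounded to 4 decimal places: P(Braking system failure) ≈ 0.5503.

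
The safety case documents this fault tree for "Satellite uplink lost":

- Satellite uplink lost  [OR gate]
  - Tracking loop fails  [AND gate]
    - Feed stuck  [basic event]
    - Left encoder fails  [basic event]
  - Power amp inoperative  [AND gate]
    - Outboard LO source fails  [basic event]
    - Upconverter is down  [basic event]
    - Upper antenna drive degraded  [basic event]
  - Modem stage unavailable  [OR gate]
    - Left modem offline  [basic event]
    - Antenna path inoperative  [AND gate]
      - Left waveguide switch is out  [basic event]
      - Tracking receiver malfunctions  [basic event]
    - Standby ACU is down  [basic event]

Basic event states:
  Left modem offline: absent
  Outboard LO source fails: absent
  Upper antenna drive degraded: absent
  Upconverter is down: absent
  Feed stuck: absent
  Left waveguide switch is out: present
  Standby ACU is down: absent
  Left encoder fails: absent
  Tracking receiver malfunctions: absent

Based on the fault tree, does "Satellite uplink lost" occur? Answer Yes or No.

No

Tracking loop fails [AND]: Feed stuck=not, Left encoder fails=not → not all inputs occur → does not occur.
Power amp inoperative [AND]: Outboard LO source fails=not, Upconverter is down=not, Upper antenna drive degraded=not → not all inputs occur → does not occur.
Antenna path inoperative [AND]: Left waveguide switch is out=occurs, Tracking receiver malfunctions=not → not all inputs occur → does not occur.
Modem stage unavailable [OR]: Left modem offline=not, Antenna path inoperative=not, Standby ACU is down=not → no input occurs → does not occur.
Satellite uplink lost [OR]: Tracking loop fails=not, Power amp inoperative=not, Modem stage unavailable=not → no input occurs → does not occur.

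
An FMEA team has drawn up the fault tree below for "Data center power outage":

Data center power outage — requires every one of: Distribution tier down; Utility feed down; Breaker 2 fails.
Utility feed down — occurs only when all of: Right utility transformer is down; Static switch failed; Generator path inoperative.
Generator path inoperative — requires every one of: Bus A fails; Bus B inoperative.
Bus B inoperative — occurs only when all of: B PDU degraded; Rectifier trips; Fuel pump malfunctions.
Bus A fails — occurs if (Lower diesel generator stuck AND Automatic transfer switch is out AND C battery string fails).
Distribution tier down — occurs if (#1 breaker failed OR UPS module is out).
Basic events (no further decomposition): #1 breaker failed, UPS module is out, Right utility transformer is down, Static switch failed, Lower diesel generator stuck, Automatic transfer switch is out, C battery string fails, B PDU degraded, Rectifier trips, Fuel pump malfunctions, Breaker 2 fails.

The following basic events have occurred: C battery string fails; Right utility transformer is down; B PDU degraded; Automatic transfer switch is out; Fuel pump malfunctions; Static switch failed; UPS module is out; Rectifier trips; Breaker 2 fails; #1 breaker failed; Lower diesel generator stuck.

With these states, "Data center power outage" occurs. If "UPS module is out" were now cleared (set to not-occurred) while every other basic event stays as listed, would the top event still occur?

Counterfactual: set "UPS module is out" to not occurred.
Distribution tier down [OR]: #1 breaker failed=occurs, UPS module is out=not → at least one input occurs → occurs.
Bus A fails [AND]: Lower diesel generator stuck=occurs, Automatic transfer switch is out=occurs, C battery string fails=occurs → all inputs occur → occurs.
Bus B inoperative [AND]: B PDU degraded=occurs, Rectifier trips=occurs, Fuel pump malfunctions=occurs → all inputs occur → occurs.
Generator path inoperative [AND]: Bus A fails=occurs, Bus B inoperative=occurs → all inputs occur → occurs.
Utility feed down [AND]: Right utility transformer is down=occurs, Static switch failed=occurs, Generator path inoperative=occurs → all inputs occur → occurs.
Data center power outage [AND]: Distribution tier down=occurs, Utility feed down=occurs, Breaker 2 fails=occurs → all inputs occur → occurs.

Yes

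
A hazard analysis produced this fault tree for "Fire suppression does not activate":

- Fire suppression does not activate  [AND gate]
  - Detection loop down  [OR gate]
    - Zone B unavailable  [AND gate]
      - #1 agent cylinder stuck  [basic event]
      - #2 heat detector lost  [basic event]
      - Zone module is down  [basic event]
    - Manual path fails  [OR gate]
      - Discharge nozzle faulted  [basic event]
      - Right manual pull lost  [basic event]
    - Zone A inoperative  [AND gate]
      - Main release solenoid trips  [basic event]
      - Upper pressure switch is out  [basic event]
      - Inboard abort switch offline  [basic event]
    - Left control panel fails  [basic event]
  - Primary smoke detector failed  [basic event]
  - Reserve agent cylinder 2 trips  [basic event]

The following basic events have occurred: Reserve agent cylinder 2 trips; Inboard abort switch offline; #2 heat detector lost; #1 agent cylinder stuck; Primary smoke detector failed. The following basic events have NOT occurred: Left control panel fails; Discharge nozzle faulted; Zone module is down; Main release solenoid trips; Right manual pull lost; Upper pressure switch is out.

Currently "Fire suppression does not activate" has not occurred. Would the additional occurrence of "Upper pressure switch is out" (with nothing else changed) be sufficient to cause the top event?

No

Counterfactual: set "Upper pressure switch is out" to occurred.
Zone B unavailable [AND]: #1 agent cylinder stuck=occurs, #2 heat detector lost=occurs, Zone module is down=not → not all inputs occur → does not occur.
Manual path fails [OR]: Discharge nozzle faulted=not, Right manual pull lost=not → no input occurs → does not occur.
Zone A inoperative [AND]: Main release solenoid trips=not, Upper pressure switch is out=occurs, Inboard abort switch offline=occurs → not all inputs occur → does not occur.
Detection loop down [OR]: Zone B unavailable=not, Manual path fails=not, Zone A inoperative=not, Left control panel fails=not → no input occurs → does not occur.
Fire suppression does not activate [AND]: Detection loop down=not, Primary smoke detector failed=occurs, Reserve agent cylinder 2 trips=occurs → not all inputs occur → does not occur.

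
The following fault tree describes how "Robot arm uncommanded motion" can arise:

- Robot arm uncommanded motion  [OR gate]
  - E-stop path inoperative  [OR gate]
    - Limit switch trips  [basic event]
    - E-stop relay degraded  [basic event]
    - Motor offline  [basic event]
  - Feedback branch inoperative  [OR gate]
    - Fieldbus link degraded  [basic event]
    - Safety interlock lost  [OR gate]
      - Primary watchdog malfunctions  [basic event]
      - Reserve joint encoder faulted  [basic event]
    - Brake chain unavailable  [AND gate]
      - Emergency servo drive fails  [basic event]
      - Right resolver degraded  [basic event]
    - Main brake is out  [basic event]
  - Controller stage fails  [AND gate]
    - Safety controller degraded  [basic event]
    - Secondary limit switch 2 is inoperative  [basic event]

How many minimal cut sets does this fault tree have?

9

E-stop path inoperative [OR]: union of children's cut sets → 3 cut set(s).
Safety interlock lost [OR]: union of children's cut sets → 2 cut set(s).
Brake chain unavailable [AND]: one cut set from each child combined → 1 × 1 = 1 cut set(s).
Feedback branch inoperative [OR]: union of children's cut sets → 5 cut set(s).
Controller stage fails [AND]: one cut set from each child combined → 1 × 1 = 1 cut set(s).
Robot arm uncommanded motion [OR]: union of children's cut sets → 9 cut set(s).
Minimal cut sets: {Limit switch trips}; {E-stop relay degraded}; {Motor offline}; {Fieldbus link degraded}; {Primary watchdog malfunctions}; {Reserve joint encoder faulted}; {Emergency servo drive fails, Right resolver degraded}; {Main brake is out}; {Safety controller degraded, Secondary limit switch 2 is inoperative}.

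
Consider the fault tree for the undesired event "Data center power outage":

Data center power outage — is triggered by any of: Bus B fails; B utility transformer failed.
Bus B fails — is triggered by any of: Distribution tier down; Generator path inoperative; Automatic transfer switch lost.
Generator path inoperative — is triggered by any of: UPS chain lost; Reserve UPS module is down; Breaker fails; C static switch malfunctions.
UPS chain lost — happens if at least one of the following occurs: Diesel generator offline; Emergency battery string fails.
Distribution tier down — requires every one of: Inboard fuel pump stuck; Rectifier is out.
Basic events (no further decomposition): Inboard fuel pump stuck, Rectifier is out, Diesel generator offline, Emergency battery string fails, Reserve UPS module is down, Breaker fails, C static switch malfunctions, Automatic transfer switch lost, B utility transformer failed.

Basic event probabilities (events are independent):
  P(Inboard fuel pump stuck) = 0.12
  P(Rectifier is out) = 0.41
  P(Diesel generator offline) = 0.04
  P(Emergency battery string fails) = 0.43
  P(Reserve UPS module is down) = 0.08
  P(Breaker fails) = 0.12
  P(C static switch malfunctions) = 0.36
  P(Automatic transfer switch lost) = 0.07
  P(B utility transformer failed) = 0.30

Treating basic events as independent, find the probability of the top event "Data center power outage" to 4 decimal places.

0.8245

P(Distribution tier down) [AND] = 0.12 × 0.41 = 0.049200
P(UPS chain lost) [OR] = 1 − (1−0.04) × (1−0.43) = 0.452800
P(Generator path inoperative) [OR] = 1 − (1−0.452800) × (1−0.08) × (1−0.12) × (1−0.36) = 0.716472
P(Bus B fails) [OR] = 1 − (1−0.049200) × (1−0.716472) × (1−0.07) = 0.749292
P(Data center power outage) [OR] = 1 − (1−0.749292) × (1−0.30) = 0.824504
Rounded to 4 decimal places: P(Data center power outage) ≈ 0.8245.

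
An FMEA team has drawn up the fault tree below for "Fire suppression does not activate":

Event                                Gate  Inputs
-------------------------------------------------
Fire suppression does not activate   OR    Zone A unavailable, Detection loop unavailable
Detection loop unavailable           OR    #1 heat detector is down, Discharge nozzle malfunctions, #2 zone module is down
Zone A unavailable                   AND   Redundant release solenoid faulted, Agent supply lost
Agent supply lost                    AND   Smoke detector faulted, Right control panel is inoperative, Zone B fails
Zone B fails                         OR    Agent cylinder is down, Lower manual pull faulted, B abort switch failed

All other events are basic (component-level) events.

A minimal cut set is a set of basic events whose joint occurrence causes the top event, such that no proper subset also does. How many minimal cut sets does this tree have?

6

Zone B fails [OR]: union of children's cut sets → 3 cut set(s).
Agent supply lost [AND]: one cut set from each child combined → 1 × 1 × 3 = 3 cut set(s).
Zone A unavailable [AND]: one cut set from each child combined → 1 × 3 = 3 cut set(s).
Detection loop unavailable [OR]: union of children's cut sets → 3 cut set(s).
Fire suppression does not activate [OR]: union of children's cut sets → 6 cut set(s).
Minimal cut sets: {Agent cylinder is down, Redundant release solenoid faulted, Right control panel is inoperative, Smoke detector faulted}; {Lower manual pull faulted, Redundant release solenoid faulted, Right control panel is inoperative, Smoke detector faulted}; {B abort switch failed, Redundant release solenoid faulted, Right control panel is inoperative, Smoke detector faulted}; {#1 heat detector is down}; {Discharge nozzle malfunctions}; {#2 zone module is down}.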